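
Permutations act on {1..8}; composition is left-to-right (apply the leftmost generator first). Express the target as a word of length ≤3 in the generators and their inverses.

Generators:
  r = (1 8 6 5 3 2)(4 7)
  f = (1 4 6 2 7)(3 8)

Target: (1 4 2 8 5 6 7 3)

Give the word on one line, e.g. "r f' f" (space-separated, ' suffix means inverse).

  after f': (1 7 2 6 4)(3 8)
  after r': (1 4 2 8 5 6 7 3)

f' r'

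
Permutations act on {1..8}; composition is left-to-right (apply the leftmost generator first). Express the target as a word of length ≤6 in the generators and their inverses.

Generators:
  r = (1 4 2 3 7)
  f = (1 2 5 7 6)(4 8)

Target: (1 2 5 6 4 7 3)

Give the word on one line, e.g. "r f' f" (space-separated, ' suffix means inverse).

  after r': (1 7 3 2 4)
  after r': (1 3 4 7 2)
  after f: (1 3 8 4 6)(5 7)
  after f: (1 3 4)(2 5 6)
  after r': (1 2 5 6 4 7 3)

r' r' f f r'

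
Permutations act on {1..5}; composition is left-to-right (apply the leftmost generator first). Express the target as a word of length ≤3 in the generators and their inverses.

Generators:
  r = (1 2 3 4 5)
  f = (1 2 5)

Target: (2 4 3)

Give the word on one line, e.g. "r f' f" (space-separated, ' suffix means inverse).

  after f: (1 2 5)
  after r': (2 4 3)

f r'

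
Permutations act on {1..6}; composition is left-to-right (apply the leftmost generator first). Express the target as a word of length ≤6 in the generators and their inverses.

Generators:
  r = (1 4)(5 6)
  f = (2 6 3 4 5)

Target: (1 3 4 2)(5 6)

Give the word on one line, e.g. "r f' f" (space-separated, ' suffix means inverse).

f r f' r'

  after f: (2 6 3 4 5)
  after r: (1 4 6 3)(2 5)
  after f': (1 3)(2 4)
  after r': (1 3 4 2)(5 6)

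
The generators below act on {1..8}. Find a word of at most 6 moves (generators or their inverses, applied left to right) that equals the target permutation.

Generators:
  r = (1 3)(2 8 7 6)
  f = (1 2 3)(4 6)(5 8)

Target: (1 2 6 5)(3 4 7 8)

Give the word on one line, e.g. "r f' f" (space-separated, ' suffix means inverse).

r' f r' f'

  after r': (1 3)(2 6 7 8)
  after f: (2 4 6 7 5 8 3)
  after r': (1 3 6 8)(2 4 7 5)
  after f': (1 2 6 5)(3 4 7 8)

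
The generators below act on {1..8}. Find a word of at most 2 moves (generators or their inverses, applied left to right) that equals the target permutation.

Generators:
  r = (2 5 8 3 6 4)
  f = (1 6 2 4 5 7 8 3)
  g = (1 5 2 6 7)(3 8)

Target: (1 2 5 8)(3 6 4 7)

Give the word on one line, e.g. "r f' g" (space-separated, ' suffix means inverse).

f f

  after f: (1 6 2 4 5 7 8 3)
  after f: (1 2 5 8)(3 6 4 7)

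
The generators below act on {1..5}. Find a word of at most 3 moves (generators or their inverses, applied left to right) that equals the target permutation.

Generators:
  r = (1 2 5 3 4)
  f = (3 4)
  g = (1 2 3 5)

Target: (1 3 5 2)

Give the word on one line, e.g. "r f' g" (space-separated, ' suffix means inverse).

  after r': (1 4 3 5 2)
  after f: (1 3 5 2)

r' f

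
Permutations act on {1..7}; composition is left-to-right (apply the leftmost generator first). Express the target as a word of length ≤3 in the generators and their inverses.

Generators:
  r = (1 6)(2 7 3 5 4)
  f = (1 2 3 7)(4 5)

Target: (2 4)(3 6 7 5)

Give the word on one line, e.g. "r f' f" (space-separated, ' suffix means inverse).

r' f r

  after r': (1 6)(2 4 5 3 7)
  after f: (1 6 2 5 7 3)
  after r: (2 4)(3 6 7 5)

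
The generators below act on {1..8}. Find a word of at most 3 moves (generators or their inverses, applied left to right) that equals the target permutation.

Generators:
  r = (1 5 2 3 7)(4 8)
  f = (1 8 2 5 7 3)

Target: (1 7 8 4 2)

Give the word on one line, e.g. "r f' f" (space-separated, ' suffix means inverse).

  after r: (1 5 2 3 7)(4 8)
  after f: (1 7 8 4 2)

r f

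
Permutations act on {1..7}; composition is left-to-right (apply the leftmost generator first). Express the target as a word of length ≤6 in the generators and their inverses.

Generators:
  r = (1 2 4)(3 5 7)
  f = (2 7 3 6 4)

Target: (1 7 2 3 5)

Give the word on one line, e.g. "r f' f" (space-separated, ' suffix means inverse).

f r' f' f' r'

  after f: (2 7 3 6 4)
  after r': (1 4)(2 5 3 6)
  after f': (1 6 4)(2 5 7)
  after f': (1 3 7 4)(2 5)
  after r': (1 7 2 3 5)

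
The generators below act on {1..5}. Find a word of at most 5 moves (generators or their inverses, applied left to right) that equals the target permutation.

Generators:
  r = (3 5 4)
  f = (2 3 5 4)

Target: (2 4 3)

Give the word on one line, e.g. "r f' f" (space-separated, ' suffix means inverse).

  after f: (2 3 5 4)
  after r': (2 4)
  after f': (2 5 3)
  after r: (2 4 3)

f r' f' r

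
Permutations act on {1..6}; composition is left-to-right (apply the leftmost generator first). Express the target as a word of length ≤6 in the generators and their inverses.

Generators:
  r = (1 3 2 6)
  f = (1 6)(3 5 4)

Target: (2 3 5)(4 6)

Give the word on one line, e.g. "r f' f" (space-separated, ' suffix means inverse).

  after f: (1 6)(3 5 4)
  after r': (1 2 3 5 4)
  after f: (1 2 5 3 4 6)
  after r: (1 6 3 4)(2 5)
  after f': (2 3 5)(4 6)

f r' f r f'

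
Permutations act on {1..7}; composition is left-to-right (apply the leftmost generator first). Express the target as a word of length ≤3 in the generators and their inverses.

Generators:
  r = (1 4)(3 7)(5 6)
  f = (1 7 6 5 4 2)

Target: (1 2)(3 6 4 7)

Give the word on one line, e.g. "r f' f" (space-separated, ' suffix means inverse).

r f

  after r: (1 4)(3 7)(5 6)
  after f: (1 2)(3 6 4 7)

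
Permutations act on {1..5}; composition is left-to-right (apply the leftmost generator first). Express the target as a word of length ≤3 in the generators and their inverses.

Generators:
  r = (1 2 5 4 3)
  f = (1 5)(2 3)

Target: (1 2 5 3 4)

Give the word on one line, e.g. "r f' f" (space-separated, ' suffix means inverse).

r' f

  after r': (1 3 4 5 2)
  after f: (1 2 5 3 4)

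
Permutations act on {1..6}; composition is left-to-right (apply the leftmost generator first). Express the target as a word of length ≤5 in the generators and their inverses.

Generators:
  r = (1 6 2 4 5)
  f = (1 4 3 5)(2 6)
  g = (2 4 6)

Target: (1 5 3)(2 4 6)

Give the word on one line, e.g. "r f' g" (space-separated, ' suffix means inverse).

g r g' f' f'

  after g: (2 4 6)
  after r: (1 6 4 2 5)
  after g': (1 4 6 2 5)
  after f': (2 3 4)
  after f': (1 5 3)(2 4 6)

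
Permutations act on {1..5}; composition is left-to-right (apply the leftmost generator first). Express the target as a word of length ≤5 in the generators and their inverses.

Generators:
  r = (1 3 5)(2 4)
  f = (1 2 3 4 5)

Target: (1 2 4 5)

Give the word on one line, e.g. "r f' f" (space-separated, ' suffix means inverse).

  after f': (1 5 4 3 2)
  after r: (2 3 4 5)
  after f: (1 2 4)(3 5)
  after r: (1 4 3)
  after r: (1 2 4 5)

f' r f r r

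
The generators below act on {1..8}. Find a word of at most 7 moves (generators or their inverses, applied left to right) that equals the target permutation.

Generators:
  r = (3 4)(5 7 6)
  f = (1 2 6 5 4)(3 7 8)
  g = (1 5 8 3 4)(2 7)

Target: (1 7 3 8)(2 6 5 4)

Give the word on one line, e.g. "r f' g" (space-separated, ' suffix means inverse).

r f g' g' g'

  after r: (3 4)(5 7 6)
  after f: (1 2 6 4 7 5 8 3)
  after g': (1 7)(2 6 3 4)
  after g': (1 2 6 8 5)(4 7)
  after g': (1 7 3 8)(2 6 5 4)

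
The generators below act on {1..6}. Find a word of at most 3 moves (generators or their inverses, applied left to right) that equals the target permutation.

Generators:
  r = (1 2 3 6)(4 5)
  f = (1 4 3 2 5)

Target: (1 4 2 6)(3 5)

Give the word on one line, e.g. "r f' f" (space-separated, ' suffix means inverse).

  after f': (1 5 2 3 4)
  after r: (1 4 2 6)(3 5)

f' r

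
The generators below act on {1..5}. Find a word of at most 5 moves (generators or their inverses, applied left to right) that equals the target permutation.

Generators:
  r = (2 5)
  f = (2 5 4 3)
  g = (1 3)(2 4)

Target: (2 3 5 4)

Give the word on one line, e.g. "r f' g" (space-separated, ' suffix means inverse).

r f f r r

  after r: (2 5)
  after f: (2 4 3)
  after f: (2 3 5 4)
  after r: (2 3)(4 5)
  after r: (2 3 5 4)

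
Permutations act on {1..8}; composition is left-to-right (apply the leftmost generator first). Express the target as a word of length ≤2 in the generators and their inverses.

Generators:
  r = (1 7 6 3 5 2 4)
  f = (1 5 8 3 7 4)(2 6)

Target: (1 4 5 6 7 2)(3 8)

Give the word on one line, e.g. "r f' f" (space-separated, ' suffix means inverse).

  after r: (1 7 6 3 5 2 4)
  after f: (1 4 5 6 7 2)(3 8)

r f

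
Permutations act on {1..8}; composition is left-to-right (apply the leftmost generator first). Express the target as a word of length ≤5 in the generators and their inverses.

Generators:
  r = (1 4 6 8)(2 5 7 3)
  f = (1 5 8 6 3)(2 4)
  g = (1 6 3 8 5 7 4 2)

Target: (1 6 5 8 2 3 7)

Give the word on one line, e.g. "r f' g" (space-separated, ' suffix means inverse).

r f g r' r'

  after r: (1 4 6 8)(2 5 7 3)
  after f: (1 2 8 5 7)(3 4)
  after g: (2 5 4 8 7 6 3)
  after r': (1 8 5)(4 6 7)
  after r': (1 6 5 8 2 3 7)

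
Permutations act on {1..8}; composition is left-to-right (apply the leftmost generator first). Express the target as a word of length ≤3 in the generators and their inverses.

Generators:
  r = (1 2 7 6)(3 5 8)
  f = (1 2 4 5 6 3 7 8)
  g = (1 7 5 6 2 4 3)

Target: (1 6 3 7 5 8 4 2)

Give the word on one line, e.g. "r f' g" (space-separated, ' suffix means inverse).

r g'

  after r: (1 2 7 6)(3 5 8)
  after g': (1 6 3 7 5 8 4 2)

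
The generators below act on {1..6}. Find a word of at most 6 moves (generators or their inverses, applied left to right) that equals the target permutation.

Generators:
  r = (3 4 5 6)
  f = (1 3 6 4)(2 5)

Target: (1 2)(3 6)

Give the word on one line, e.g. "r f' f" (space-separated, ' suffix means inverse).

  after f: (1 3 6 4)(2 5)
  after r': (1 6 3 5 2 4)
  after r': (1 5 2 3 4)
  after f': (1 2)(3 6)

f r' r' f'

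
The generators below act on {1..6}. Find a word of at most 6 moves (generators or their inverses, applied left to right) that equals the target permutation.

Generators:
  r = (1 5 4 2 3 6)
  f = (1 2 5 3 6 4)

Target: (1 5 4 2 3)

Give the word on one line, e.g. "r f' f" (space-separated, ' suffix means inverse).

f r' f r

  after f: (1 2 5 3 6 4)
  after r': (1 4 6 5 2)
  after f: (3 6)
  after r: (1 5 4 2 3)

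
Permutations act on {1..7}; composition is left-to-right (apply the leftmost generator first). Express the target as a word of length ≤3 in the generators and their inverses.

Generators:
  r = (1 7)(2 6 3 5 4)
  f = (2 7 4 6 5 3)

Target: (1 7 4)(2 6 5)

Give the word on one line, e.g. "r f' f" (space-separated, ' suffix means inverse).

  after f': (2 3 5 6 4 7)
  after r': (1 7 4)(2 6 5)

f' r'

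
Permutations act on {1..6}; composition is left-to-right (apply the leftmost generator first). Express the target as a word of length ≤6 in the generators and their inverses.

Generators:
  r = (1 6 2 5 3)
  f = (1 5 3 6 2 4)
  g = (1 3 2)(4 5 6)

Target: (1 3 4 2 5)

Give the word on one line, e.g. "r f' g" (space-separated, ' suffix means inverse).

  after f': (1 4 2 6 3 5)
  after r: (1 4 5 6)
  after f': (1 2 6 4)(3 5)
  after g: (2 4 3 6 5)
  after g: (1 3 4 2 5)

f' r f' g g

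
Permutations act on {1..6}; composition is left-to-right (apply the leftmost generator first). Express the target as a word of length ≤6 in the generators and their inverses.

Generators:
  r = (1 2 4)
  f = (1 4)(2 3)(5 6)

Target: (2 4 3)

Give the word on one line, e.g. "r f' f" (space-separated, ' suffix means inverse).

f r f' r

  after f: (1 4)(2 3)(5 6)
  after r: (2 3 4)(5 6)
  after f': (1 4 3)
  after r: (2 4 3)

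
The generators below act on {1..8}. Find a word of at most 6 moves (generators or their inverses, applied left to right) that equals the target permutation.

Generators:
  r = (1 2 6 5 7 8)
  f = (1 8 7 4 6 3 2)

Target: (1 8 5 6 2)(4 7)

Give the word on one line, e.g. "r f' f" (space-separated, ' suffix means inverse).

  after r': (1 8 7 5 6 2)
  after f: (1 7 5 3 2 8 4 6)
  after r: (1 8 4 5 3 6 2)
  after f: (1 7 4 5 2 8 6)
  after r: (1 8 5 6 2)(4 7)

r' f r f r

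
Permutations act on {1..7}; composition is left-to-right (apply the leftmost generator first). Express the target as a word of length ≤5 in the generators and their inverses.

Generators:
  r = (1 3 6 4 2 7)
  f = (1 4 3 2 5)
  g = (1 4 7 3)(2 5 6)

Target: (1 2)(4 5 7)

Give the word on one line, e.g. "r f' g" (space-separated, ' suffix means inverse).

  after f': (1 5 2 3 4)
  after f': (1 2 4 5 3)
  after g: (1 5)(2 7 3 4 6)
  after g: (1 6 5 4 2 3 7)
  after g: (1 2)(4 5 7)

f' f' g g g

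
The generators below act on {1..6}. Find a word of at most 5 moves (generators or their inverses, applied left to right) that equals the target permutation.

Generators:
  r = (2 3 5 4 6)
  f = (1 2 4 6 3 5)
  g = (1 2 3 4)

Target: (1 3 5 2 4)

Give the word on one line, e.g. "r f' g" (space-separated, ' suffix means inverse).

r f' g g f'

  after r: (2 3 5 4 6)
  after f': (1 5 2 6)
  after g: (1 5 3 4)(2 6)
  after g: (1 5 4 2 6 3)
  after f': (1 3 5 2 4)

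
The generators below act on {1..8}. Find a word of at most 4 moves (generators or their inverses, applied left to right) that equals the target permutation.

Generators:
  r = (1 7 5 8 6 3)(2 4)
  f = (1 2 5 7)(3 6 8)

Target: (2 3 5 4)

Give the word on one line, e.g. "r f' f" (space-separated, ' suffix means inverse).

f' r'

  after f': (1 7 5 2)(3 8 6)
  after r': (2 3 5 4)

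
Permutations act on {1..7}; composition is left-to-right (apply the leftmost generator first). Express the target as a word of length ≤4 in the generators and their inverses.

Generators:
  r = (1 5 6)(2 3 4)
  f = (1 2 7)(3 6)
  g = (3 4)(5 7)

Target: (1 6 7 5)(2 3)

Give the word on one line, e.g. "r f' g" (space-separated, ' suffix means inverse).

  after r: (1 5 6)(2 3 4)
  after r: (1 6 5)(2 4 3)
  after g: (1 6 7 5)(2 3)

r r g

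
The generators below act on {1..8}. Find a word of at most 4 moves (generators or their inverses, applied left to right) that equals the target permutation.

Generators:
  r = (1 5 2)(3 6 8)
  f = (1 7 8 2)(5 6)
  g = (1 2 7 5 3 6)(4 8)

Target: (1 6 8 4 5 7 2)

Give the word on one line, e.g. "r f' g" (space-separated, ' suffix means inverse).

g r' f'

  after g: (1 2 7 5 3 6)(4 8)
  after r': (1 5 8 4 6 2 7)
  after f': (1 6 8 4 5 7 2)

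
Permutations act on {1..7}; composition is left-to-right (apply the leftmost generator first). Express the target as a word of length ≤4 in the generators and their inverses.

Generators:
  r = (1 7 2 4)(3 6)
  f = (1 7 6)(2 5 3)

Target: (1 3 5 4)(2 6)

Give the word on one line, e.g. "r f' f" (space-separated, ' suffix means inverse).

f' r

  after f': (1 6 7)(2 3 5)
  after r: (1 3 5 4)(2 6)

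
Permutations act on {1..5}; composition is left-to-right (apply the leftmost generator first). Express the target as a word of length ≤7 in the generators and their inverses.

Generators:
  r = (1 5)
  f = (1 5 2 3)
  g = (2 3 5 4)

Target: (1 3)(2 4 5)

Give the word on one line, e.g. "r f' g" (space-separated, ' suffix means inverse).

  after g': (2 4 5 3)
  after f: (1 5)(2 4)
  after f: (1 2 4 3)
  after f: (1 3 5 2 4)
  after r': (1 3)(2 4 5)

g' f f f r'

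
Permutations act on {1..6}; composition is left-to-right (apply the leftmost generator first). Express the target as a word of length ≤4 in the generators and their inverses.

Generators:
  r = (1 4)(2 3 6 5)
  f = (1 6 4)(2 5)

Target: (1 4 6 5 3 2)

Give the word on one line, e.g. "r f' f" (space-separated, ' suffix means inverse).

  after r: (1 4)(2 3 6 5)
  after r: (2 6)(3 5)
  after f': (1 4 6 5 3 2)

r r f'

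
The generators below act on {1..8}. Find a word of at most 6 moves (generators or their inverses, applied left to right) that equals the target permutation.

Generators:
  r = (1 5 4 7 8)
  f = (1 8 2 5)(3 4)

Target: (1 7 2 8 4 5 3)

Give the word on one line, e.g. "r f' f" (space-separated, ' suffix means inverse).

r f r' r'

  after r: (1 5 4 7 8)
  after f: (2 5 3 4 7)
  after r': (1 8 7 2)(3 5)
  after r': (1 7 2 8 4 5 3)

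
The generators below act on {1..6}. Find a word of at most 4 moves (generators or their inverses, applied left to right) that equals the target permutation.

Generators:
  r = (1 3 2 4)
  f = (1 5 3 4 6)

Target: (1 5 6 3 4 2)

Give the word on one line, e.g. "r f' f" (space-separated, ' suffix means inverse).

r' f f f

  after r': (1 4 2 3)
  after f: (1 6)(2 4)(3 5)
  after f: (2 6 5 4)
  after f: (1 5 6 3 4 2)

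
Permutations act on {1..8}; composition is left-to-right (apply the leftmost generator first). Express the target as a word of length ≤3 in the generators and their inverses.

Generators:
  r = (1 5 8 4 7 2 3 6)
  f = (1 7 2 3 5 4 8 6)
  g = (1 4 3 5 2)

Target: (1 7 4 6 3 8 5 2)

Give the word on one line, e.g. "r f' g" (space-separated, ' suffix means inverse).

  after g': (1 2 5 3 4)
  after r': (1 7 4 6 3 8 5 2)

g' r'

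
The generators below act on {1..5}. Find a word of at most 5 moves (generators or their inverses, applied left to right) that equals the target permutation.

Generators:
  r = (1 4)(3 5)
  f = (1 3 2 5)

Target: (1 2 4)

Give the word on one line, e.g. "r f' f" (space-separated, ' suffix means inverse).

f' f' r r r

  after f': (1 5 2 3)
  after f': (1 2)(3 5)
  after r: (1 2 4)
  after r: (1 2)(3 5)
  after r: (1 2 4)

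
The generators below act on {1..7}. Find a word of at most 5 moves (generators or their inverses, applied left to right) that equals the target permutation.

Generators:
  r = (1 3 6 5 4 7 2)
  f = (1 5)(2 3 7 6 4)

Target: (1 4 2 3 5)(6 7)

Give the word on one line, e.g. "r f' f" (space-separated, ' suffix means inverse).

r f' r' r'

  after r: (1 3 6 5 4 7 2)
  after f': (1 2 5 6)(3 7 4)
  after r': (1 7 5 3 4)(2 6)
  after r': (1 4 2 3 5)(6 7)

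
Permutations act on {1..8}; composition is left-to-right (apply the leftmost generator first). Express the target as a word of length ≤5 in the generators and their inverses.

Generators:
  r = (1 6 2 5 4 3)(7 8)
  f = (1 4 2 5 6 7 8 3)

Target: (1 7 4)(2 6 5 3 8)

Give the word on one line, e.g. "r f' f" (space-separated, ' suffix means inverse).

  after f': (1 3 8 7 6 5 2 4)
  after f': (1 8 6 2)(3 7 5 4)
  after r: (1 7 4)(2 6 5 3 8)

f' f' r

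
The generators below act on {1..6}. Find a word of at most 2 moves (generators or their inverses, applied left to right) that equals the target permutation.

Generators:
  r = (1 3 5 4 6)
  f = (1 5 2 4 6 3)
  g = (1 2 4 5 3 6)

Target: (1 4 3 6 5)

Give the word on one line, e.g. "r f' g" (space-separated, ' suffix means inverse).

f g'

  after f: (1 5 2 4 6 3)
  after g': (1 4 3 6 5)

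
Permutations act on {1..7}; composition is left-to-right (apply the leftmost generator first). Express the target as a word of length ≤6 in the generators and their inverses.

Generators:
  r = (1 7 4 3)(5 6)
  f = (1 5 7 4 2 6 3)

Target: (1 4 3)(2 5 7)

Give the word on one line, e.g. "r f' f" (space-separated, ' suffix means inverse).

  after r': (1 3 4 7)(5 6)
  after f': (1 6)(2 4 5)(3 7)
  after f': (1 2 7 6 3 5 4)
  after f': (1 4 3)(2 5 7)

r' f' f' f'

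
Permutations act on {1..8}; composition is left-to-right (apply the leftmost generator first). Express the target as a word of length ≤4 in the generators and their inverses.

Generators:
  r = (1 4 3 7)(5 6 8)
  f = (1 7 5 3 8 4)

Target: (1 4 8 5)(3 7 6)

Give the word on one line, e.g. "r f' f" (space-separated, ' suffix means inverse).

f r f'

  after f: (1 7 5 3 8 4)
  after r: (3 5 7 6 8)
  after f': (1 4 8 5)(3 7 6)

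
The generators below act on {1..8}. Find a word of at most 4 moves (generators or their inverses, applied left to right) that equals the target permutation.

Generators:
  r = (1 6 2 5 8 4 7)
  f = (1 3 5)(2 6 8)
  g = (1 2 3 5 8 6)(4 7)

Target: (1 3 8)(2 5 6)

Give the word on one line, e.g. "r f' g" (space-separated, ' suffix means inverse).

  after g: (1 2 3 5 8 6)(4 7)
  after g: (1 3 8)(2 5 6)

g g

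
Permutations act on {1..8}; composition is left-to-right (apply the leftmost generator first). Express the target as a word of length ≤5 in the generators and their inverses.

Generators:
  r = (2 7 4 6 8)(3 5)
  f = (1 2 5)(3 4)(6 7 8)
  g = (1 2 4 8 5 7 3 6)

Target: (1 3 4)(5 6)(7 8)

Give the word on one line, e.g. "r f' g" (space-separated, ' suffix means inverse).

f' g' r' g'

  after f': (1 5 2)(3 4)(6 8 7)
  after g': (1 8 5)(2 6 4 7 3)
  after r': (1 6 7 5)(2 4)(3 8)
  after g': (1 3 4)(5 6)(7 8)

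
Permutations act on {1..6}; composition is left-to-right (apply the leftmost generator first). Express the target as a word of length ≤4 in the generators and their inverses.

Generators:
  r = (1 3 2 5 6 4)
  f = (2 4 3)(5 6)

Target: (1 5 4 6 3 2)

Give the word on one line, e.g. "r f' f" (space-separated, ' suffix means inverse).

  after r': (1 4 6 5 2 3)
  after r': (1 6 2)(3 4 5)
  after f': (1 5 4 6 3 2)

r' r' f'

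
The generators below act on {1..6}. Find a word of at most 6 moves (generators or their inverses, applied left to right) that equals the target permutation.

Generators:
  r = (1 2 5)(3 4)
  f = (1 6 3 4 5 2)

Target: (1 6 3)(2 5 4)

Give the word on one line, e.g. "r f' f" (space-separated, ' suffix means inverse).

  after r: (1 2 5)(3 4)
  after f: (3 5 6)
  after f: (1 6 4 5 3 2)
  after r': (1 6 3)(2 5 4)

r f f r'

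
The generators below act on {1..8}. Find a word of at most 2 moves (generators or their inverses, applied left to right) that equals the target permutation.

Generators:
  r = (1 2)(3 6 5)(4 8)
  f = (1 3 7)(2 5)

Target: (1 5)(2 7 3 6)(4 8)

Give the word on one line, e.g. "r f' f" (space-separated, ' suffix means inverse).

  after r: (1 2)(3 6 5)(4 8)
  after f': (1 5)(2 7 3 6)(4 8)

r f'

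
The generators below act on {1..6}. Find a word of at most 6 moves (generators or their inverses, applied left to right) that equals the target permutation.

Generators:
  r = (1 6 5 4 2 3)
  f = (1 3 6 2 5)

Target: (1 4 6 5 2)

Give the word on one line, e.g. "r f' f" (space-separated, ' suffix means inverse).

  after f: (1 3 6 2 5)
  after f: (1 6 5 3 2)
  after r: (1 5)(2 6 4)
  after r: (1 4 3)(2 5 6)
  after f: (1 4 6 5 2)

f f r r f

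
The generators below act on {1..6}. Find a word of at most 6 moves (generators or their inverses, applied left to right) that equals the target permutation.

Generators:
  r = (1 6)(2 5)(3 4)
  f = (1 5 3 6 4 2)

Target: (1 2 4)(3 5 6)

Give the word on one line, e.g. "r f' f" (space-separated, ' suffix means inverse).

r f' r f

  after r: (1 6)(2 5)(3 4)
  after f': (1 3 6 2)(4 5)
  after r: (1 4 2 6 5 3)
  after f: (1 2 4)(3 5 6)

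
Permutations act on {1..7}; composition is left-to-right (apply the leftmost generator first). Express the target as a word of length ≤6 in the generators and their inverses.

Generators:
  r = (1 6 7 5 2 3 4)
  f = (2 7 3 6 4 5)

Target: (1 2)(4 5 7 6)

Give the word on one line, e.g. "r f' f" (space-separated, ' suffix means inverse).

  after r': (1 4 3 2 5 7 6)
  after f': (1 6)(2 4 7 3 5)
  after f': (1 3 4 2 6)
  after r': (1 2)(4 5 7 6)

r' f' f' r'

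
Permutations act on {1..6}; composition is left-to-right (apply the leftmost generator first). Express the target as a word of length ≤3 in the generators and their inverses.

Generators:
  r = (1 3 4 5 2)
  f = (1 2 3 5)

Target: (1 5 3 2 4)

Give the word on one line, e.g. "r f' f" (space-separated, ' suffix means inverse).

  after r': (1 2 5 4 3)
  after r': (1 5 3 2 4)

r' r'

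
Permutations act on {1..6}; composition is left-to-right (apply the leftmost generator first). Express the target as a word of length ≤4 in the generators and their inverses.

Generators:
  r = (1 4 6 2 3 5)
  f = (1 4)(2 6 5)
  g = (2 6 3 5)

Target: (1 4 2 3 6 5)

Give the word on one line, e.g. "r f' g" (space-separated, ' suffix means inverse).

  after r: (1 4 6 2 3 5)
  after f: (2 3)(4 5)
  after f: (1 4 2 3 6 5)

r f f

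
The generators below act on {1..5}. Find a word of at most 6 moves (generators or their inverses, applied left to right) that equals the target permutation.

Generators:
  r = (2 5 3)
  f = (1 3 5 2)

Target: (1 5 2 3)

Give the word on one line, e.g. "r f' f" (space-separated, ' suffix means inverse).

  after f: (1 3 5 2)
  after f: (1 5)(2 3)
  after r: (1 3 5)
  after r: (1 2 5)
  after f': (1 5 2 3)

f f r r f'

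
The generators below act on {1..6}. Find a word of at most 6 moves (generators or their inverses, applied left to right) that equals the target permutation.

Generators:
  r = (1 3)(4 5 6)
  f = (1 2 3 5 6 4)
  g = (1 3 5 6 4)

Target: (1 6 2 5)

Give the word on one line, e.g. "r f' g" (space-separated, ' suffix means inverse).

r f' f' f' f'

  after r: (1 3)(4 5 6)
  after f': (1 2)(3 4)
  after f': (2 4)(3 6 5)
  after f': (1 4)(2 6 3 5)
  after f': (1 6 2 5)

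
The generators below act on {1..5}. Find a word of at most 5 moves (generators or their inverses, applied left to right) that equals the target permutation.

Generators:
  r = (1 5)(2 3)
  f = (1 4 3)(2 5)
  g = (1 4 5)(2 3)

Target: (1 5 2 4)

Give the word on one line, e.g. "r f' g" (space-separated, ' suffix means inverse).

g f f r

  after g: (1 4 5)(2 3)
  after f: (1 3 5 4 2)
  after f: (2 4 5 3)
  after r: (1 5 2 4)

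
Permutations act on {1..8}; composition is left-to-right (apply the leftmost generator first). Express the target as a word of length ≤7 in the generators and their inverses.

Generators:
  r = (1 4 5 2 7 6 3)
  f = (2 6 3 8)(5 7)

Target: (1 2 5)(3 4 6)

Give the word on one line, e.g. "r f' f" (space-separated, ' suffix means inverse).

f' f' r' r' f'

  after f': (2 8 3 6)(5 7)
  after f': (2 3)(6 8)
  after r': (1 3 5 4)(2 6 8 7)
  after r': (1 6 8 2 7 5)(3 4)
  after f': (1 2 5)(3 4 6)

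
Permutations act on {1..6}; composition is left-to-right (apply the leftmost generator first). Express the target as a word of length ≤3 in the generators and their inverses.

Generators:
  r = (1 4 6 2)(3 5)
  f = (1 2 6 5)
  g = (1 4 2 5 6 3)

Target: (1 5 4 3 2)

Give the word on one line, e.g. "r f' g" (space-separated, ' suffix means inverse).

  after f: (1 2 6 5)
  after r': (1 6 3 5 2 4)
  after g': (1 5 4 3 2)

f r' g'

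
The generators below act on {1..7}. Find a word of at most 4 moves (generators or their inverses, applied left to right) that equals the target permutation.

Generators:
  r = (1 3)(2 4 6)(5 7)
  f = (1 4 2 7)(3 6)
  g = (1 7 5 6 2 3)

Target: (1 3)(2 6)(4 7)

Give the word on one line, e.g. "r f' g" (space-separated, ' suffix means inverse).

  after f': (1 7 2 4)(3 6)
  after r': (1 5 7 6)(3 4)
  after g: (1 6 7 2 3 4)
  after f': (1 3)(2 6)(4 7)

f' r' g f'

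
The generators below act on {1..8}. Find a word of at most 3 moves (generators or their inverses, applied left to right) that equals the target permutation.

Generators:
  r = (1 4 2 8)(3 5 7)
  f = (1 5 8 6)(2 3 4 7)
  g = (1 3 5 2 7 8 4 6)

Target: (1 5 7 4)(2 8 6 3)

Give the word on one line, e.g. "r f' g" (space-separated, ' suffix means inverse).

  after g: (1 3 5 2 7 8 4 6)
  after g: (1 5 7 4)(2 8 6 3)

g g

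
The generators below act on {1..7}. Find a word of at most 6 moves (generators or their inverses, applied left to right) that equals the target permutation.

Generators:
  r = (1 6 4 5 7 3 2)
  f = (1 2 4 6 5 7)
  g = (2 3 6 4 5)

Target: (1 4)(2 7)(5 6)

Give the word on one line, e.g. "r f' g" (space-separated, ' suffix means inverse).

  after f: (1 2 4 6 5 7)
  after f: (1 4 5)(2 6 7)
  after r: (1 5 6 3 2 4 7)
  after g: (1 2 5 4 7)
  after f: (1 4)(2 7)(5 6)

f f r g f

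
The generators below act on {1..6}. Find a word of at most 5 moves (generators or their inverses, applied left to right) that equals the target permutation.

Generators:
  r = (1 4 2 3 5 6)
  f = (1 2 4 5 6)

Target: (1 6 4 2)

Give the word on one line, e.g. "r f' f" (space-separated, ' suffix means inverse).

  after r: (1 4 2 3 5 6)
  after r: (1 2 5)(3 6 4)
  after f': (2 4 3 5 6)
  after r': (1 6 4 2)

r r f' r'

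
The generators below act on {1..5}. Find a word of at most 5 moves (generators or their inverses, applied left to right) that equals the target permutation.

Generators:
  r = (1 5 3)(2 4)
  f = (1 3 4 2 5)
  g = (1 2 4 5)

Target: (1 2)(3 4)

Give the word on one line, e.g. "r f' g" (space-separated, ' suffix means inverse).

  after f': (1 5 2 4 3)
  after g': (1 4 3 5)
  after g': (1 2)(3 4)

f' g' g'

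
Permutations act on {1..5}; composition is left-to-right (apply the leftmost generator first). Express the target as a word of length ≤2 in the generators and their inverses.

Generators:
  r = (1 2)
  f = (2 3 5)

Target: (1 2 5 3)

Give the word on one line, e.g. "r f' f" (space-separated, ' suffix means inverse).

f' r'

  after f': (2 5 3)
  after r': (1 2 5 3)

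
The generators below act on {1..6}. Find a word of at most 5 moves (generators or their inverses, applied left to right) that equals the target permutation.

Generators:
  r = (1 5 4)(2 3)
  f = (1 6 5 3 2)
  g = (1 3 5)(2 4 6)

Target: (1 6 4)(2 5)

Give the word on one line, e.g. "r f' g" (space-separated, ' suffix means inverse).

r' g' f f

  after r': (1 4 5)(2 3)
  after g': (1 2)(3 6 4)
  after f: (2 6 4)(3 5)
  after f: (1 6 4)(2 5)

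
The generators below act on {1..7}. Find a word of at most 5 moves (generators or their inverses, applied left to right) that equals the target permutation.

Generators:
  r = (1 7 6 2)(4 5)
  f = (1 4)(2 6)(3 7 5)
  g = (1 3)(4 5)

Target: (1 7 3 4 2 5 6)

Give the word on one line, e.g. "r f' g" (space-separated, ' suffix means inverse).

  after f: (1 4)(2 6)(3 7 5)
  after r': (1 5 3)(2 7 4)
  after f: (1 3 4 6 2 5 7)
  after g: (2 4 6)(3 5 7)
  after r: (1 7 3 4 2 5 6)

f r' f g r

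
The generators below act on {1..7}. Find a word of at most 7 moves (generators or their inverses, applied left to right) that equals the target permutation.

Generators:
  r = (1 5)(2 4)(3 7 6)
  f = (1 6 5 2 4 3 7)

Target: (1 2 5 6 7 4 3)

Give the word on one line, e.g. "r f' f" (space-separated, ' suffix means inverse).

  after f: (1 6 5 2 4 3 7)
  after f: (1 5 4 7 6 2 3)
  after f: (1 2 7 5 3 6 4)
  after f: (1 4 6 3 5 7 2)
  after r: (1 2 5 6 7 4 3)

f f f f r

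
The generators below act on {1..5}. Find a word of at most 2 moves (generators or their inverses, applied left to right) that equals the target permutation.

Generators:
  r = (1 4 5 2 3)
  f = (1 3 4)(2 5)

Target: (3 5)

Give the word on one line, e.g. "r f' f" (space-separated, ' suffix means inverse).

  after f: (1 3 4)(2 5)
  after r: (3 5)

f r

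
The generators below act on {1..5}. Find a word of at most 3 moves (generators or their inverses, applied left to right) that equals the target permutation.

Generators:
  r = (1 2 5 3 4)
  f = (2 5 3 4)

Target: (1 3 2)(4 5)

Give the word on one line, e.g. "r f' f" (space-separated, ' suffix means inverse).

r' f'

  after r': (1 4 3 5 2)
  after f': (1 3 2)(4 5)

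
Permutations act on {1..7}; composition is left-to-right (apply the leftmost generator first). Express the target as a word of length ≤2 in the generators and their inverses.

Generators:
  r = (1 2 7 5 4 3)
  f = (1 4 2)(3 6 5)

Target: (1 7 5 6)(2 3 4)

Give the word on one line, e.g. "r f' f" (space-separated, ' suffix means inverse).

f' r

  after f': (1 2 4)(3 5 6)
  after r: (1 7 5 6)(2 3 4)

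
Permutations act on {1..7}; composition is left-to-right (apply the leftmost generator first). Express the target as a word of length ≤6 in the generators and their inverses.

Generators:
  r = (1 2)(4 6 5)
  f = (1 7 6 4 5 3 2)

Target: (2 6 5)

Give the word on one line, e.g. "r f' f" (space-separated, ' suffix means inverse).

r f' r f f

  after r: (1 2)(4 6 5)
  after f': (1 3 5 6 4 7)
  after r: (1 3 4 7 2)
  after f: (1 2 7)(3 5)(4 6)
  after f: (2 6 5)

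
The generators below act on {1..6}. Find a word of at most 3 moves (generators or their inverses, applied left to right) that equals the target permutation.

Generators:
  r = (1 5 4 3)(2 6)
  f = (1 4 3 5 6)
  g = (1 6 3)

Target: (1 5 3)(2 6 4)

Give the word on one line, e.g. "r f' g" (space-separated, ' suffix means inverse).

  after f: (1 4 3 5 6)
  after g': (1 4 6 3 5)
  after r': (1 5 3)(2 6 4)

f g' r'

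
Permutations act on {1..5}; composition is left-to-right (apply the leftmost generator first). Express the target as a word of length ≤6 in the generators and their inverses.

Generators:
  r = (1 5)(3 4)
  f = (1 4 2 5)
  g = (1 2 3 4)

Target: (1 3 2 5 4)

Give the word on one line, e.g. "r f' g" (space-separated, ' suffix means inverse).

  after g': (1 4 3 2)
  after g': (1 3)(2 4)
  after f: (1 3 4 5)
  after f: (1 3 2 5 4)

g' g' f f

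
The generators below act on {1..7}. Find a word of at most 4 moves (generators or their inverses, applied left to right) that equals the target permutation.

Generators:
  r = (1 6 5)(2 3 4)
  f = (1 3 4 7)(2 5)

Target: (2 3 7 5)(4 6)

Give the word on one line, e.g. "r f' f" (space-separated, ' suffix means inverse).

r f r'

  after r: (1 6 5)(2 3 4)
  after f: (1 6 2 4 5 3 7)
  after r': (2 3 7 5)(4 6)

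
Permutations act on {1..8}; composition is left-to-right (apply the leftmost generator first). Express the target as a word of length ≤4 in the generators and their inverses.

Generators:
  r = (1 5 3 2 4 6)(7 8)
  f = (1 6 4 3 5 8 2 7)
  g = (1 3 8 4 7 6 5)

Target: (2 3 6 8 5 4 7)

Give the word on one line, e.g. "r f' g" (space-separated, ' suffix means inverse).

  after g': (1 5 6 7 4 8 3)
  after r': (2 3 6 8 5 4 7)

g' r'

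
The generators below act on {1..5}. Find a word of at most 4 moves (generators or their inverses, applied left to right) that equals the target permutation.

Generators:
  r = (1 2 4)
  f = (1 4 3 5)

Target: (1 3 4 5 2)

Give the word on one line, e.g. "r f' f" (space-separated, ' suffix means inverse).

f f r'

  after f: (1 4 3 5)
  after f: (1 3)(4 5)
  after r': (1 3 4 5 2)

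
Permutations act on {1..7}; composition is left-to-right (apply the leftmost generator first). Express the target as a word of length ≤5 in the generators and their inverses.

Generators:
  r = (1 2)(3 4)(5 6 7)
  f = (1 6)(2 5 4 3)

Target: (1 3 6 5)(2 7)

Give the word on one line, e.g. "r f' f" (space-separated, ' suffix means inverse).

  after r: (1 2)(3 4)(5 6 7)
  after f': (1 3 5)(2 6 7)
  after r': (1 4 3 7)(2 5)
  after r': (1 3 6 5)(2 7)

r f' r' r'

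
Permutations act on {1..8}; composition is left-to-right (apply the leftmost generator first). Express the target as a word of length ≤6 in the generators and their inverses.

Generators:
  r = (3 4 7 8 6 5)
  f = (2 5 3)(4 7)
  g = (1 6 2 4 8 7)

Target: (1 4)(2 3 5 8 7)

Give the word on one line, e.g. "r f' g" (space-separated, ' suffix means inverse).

r g' r f g'

  after r: (3 4 7 8 6 5)
  after g': (1 7 4 8)(2 6 5 3)
  after r: (1 8)(2 5 4 6 3)
  after f: (1 8)(2 3 5 7 4 6)
  after g': (1 4)(2 3 5 8 7)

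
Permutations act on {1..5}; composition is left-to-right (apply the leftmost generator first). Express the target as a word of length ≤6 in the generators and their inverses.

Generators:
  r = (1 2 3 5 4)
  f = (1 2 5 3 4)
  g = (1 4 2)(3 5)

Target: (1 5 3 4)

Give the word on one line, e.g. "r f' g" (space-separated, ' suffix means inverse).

g' r' f r f'

  after g': (1 2 4)(3 5)
  after r': (2 5)
  after f: (1 2 3 4)
  after r: (1 3)(2 5 4)
  after f': (1 5 3 4)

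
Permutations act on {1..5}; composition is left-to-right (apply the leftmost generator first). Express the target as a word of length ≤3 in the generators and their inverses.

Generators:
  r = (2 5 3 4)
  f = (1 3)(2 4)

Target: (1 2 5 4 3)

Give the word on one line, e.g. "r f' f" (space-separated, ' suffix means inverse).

f r' r'

  after f: (1 3)(2 4)
  after r': (1 5 2 3)
  after r': (1 2 5 4 3)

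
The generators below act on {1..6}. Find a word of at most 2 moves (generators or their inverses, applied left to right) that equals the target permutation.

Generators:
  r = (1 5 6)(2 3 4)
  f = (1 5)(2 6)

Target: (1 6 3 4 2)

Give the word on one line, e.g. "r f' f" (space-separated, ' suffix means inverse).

  after f: (1 5)(2 6)
  after r: (1 6 3 4 2)

f r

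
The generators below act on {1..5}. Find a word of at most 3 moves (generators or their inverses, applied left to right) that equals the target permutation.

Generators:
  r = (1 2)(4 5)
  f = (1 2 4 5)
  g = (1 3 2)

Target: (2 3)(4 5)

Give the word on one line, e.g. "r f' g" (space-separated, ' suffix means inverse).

r' g' g'

  after r': (1 2)(4 5)
  after g': (1 3)(4 5)
  after g': (2 3)(4 5)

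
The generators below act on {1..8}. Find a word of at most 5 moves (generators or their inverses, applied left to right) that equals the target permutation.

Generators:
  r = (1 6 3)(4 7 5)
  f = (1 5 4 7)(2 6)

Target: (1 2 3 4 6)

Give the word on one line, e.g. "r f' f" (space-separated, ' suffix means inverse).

r f r' r'

  after r: (1 6 3)(4 7 5)
  after f: (1 2 6 3 5 7 4)
  after r': (1 2)(3 7 5 4)
  after r': (1 2 3 4 6)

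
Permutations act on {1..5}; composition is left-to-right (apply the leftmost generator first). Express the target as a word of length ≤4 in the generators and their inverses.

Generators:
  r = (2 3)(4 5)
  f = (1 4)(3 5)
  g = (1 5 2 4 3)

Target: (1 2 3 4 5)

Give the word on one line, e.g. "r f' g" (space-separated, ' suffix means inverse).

f g' f

  after f: (1 4)(3 5)
  after g': (1 2 5 4 3)
  after f: (1 2 3 4 5)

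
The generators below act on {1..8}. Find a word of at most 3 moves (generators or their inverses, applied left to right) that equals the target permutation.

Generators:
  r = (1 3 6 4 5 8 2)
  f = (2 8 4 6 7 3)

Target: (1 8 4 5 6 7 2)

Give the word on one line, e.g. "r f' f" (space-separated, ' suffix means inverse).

f' r' f

  after f': (2 3 7 6 4 8)
  after r': (1 2)(3 7)(4 5)
  after f: (1 8 4 5 6 7 2)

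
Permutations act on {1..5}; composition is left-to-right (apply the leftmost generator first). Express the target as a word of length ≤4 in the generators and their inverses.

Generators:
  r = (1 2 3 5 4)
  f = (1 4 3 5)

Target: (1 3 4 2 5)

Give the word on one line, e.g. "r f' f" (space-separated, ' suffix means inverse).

r r

  after r: (1 2 3 5 4)
  after r: (1 3 4 2 5)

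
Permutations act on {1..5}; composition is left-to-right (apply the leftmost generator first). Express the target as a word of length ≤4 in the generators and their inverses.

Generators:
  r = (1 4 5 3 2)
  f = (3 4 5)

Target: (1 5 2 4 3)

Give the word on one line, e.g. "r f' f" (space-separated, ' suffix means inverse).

  after r': (1 2 3 5 4)
  after r': (1 3 4 2 5)
  after r': (1 5 2 4 3)

r' r' r'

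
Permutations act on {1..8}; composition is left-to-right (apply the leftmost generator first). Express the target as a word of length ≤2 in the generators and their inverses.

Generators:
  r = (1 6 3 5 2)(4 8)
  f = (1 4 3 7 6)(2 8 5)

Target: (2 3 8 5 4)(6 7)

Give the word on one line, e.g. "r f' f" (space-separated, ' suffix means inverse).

  after f': (1 6 7 3 4)(2 5 8)
  after r': (2 3 8 5 4)(6 7)

f' r'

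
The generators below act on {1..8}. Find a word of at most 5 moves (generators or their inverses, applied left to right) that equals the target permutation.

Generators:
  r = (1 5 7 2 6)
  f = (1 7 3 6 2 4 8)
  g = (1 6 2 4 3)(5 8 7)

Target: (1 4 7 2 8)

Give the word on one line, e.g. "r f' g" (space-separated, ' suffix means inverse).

  after r: (1 5 7 2 6)
  after g': (1 7 6 3 4 2)(5 8)
  after r: (1 2 5 8 7)(3 4 6)
  after g: (1 4 2 8 5 7 6)
  after r': (1 4 7 2 8)

r g' r g r'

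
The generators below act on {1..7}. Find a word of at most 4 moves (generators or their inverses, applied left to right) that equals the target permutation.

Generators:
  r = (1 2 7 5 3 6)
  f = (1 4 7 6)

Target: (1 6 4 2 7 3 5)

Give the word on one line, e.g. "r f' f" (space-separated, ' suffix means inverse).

f r' f' f'

  after f: (1 4 7 6)
  after r': (1 4 2)(3 5 7)
  after f': (2 6 7 3 5 4)
  after f': (1 6 4 2 7 3 5)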